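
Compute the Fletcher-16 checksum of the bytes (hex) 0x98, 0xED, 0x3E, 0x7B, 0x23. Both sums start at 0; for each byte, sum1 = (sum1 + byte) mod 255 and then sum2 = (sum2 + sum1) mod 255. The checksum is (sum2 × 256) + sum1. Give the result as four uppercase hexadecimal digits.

Running sums (mod 255):
  after byte 0 (0x98): sum1=152, sum2=152
  after byte 1 (0xED): sum1=134, sum2=31
  after byte 2 (0x3E): sum1=196, sum2=227
  after byte 3 (0x7B): sum1=64, sum2=36
  after byte 4 (0x23): sum1=99, sum2=135
Checksum = sum2·256 + sum1 = 135·256 + 99 = 34659 = 0x8763.

8763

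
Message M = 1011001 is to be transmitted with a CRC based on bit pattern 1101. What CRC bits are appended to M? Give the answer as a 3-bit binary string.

110

Append 3 zeros: 1011001000. Divide by 1101 (XOR where the leading bit is 1):
  pos 0: 1011 XOR 1101 = 0110
  pos 1: 1100 XOR 1101 = 0001
  pos 4: 1010 XOR 1101 = 0111
  pos 5: 1110 XOR 1101 = 0011
Remainder (last 3 bits) = 110. This is the CRC / FCS.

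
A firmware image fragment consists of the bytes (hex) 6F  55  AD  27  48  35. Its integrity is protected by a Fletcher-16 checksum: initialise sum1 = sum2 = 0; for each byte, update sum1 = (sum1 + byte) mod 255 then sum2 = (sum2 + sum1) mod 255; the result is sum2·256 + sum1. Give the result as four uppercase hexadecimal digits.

Running sums (mod 255):
  after byte 0 (6F): sum1=111, sum2=111
  after byte 1 (55): sum1=196, sum2=52
  after byte 2 (AD): sum1=114, sum2=166
  after byte 3 (27): sum1=153, sum2=64
  after byte 4 (48): sum1=225, sum2=34
  after byte 5 (35): sum1=23, sum2=57
Checksum = sum2·256 + sum1 = 57·256 + 23 = 14615 = 0x3917.

3917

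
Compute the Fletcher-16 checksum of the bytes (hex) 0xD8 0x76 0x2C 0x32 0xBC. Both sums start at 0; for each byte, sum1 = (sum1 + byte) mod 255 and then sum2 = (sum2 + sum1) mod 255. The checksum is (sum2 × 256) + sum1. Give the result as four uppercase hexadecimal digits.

BB6A

Running sums (mod 255):
  after byte 0 (0xD8): sum1=216, sum2=216
  after byte 1 (0x76): sum1=79, sum2=40
  after byte 2 (0x2C): sum1=123, sum2=163
  after byte 3 (0x32): sum1=173, sum2=81
  after byte 4 (0xBC): sum1=106, sum2=187
Checksum = sum2·256 + sum1 = 187·256 + 106 = 47978 = 0xBB6A.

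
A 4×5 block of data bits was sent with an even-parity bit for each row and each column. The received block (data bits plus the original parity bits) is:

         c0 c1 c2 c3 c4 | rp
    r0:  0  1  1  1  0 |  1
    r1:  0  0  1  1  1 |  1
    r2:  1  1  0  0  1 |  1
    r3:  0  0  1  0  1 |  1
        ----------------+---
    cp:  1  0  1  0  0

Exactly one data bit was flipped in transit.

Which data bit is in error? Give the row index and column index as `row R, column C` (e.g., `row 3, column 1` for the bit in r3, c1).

Recompute each row's even parity and compare to rp:
  r0: data parity 1, sent rp 1 → ok
  r1: data parity 1, sent rp 1 → ok
  r2: data parity 1, sent rp 1 → ok
  r3: data parity 0, sent rp 1 → mismatch
Recompute each column's even parity and compare to cp:
  c0: data parity 1, sent cp 1 → ok
  c1: data parity 0, sent cp 0 → ok
  c2: data parity 1, sent cp 1 → ok
  c3: data parity 0, sent cp 0 → ok
  c4: data parity 1, sent cp 0 → mismatch
Exactly one row (r3) and one column (c4) fail → the flipped bit is at their intersection.

row 3, column 4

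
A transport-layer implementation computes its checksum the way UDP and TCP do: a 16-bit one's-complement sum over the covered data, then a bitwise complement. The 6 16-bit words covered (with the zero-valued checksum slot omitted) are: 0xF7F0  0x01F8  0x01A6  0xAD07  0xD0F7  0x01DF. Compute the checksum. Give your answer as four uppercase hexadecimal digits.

8492

One's-complement addition (fold any carry out of bit 15 back into bit 0):
  0xF7F0 + 0x01F8 = 0x0F9E8
  0xF9E8 + 0x01A6 = 0x0FB8E
  0xFB8E + 0xAD07 = 0x1A895 → wrap carry → 0xA896
  0xA896 + 0xD0F7 = 0x1798D → wrap carry → 0x798E
  0x798E + 0x01DF = 0x07B6D
One's-complement sum = 0x7B6D.
Checksum = ~0x7B6D & 0xFFFF = 0x8492.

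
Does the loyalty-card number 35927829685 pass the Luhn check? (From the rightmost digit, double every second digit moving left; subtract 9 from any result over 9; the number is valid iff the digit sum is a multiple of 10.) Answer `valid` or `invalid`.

valid

From the right, keep odd positions and double even positions (subtract 9 from any doubled value over 9):
  doubled (positions 2,4,...): 7 9 7 4 1 → sum 28
  kept (positions 1,3,...): 5 6 2 7 9 3 → sum 32
Total = 60.
60 mod 10 = 0, so the number is valid.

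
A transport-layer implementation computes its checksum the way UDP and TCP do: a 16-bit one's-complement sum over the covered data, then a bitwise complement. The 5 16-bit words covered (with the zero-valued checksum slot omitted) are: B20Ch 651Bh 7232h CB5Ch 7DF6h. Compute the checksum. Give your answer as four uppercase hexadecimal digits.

2D52

One's-complement addition (fold any carry out of bit 15 back into bit 0):
  0xB20C + 0x651B = 0x11727 → wrap carry → 0x1728
  0x1728 + 0x7232 = 0x0895A
  0x895A + 0xCB5C = 0x154B6 → wrap carry → 0x54B7
  0x54B7 + 0x7DF6 = 0x0D2AD
One's-complement sum = 0xD2AD.
Checksum = ~0xD2AD & 0xFFFF = 0x2D52.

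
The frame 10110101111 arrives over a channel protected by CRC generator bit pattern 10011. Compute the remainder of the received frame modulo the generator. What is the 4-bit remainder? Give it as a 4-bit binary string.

0000

Modulo-2 division of 10110101111 by 10011:
  pos 0: 10110 XOR 10011 = 00101
  pos 2: 10110 XOR 10011 = 00101
  pos 4: 10111 XOR 10011 = 00100
  pos 6: 10011 XOR 10011 = 00000
Remainder = 0000 (zero — the frame passes the CRC check).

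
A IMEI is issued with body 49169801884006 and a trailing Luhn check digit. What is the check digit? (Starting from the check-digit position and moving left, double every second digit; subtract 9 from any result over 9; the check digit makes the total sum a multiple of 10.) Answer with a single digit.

Partial digits right→left: 6 0 0 4 8 8 1 0 8 9 6 1 9 4
Double every second digit counting from the check-digit position (so the 1st, 3rd, 5th, ... of the partial from the right).
  doubled (with −9 where >9): 3 0 7 2 7 3 9 → sum 31
  kept as-is: 0 4 8 0 9 1 4 → sum 26
Total = 31 + 26 = 57.
Check digit = (10 − (57 mod 10)) mod 10 = 3.

3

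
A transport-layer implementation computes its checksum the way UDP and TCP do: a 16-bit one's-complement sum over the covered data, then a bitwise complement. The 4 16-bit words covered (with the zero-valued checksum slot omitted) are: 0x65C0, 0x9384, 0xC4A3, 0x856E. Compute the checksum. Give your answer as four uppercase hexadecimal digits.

One's-complement addition (fold any carry out of bit 15 back into bit 0):
  0x65C0 + 0x9384 = 0x0F944
  0xF944 + 0xC4A3 = 0x1BDE7 → wrap carry → 0xBDE8
  0xBDE8 + 0x856E = 0x14356 → wrap carry → 0x4357
One's-complement sum = 0x4357.
Checksum = ~0x4357 & 0xFFFF = 0xBCA8.

BCA8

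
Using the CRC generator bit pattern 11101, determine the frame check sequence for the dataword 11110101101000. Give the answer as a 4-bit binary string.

0101

Append 4 zeros: 111101011010000000. Divide by 11101 (XOR where the leading bit is 1):
  pos 0: 11110 XOR 11101 = 00011
  pos 3: 11101 XOR 11101 = 00000
  pos 8: 10100 XOR 11101 = 01001
  pos 9: 10010 XOR 11101 = 01111
  pos 10: 11110 XOR 11101 = 00011
  pos 13: 11000 XOR 11101 = 00101
Remainder (last 4 bits) = 0101. This is the CRC / FCS.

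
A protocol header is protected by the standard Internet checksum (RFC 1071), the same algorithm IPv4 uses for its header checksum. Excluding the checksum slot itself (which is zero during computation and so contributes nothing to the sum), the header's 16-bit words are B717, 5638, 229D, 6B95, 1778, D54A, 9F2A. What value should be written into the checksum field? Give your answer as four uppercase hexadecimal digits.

D88F

One's-complement addition (fold any carry out of bit 15 back into bit 0):
  0xB717 + 0x5638 = 0x10D4F → wrap carry → 0x0D50
  0x0D50 + 0x229D = 0x02FED
  0x2FED + 0x6B95 = 0x09B82
  0x9B82 + 0x1778 = 0x0B2FA
  0xB2FA + 0xD54A = 0x18844 → wrap carry → 0x8845
  0x8845 + 0x9F2A = 0x1276F → wrap carry → 0x2770
One's-complement sum = 0x2770.
Checksum = ~0x2770 & 0xFFFF = 0xD88F.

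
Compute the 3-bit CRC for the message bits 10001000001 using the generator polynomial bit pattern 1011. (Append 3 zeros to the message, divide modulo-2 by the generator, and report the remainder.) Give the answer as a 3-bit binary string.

010

Append 3 zeros: 10001000001000. Divide by 1011 (XOR where the leading bit is 1):
  pos 0: 1000 XOR 1011 = 0011
  pos 2: 1110 XOR 1011 = 0101
  pos 3: 1010 XOR 1011 = 0001
  pos 6: 1000 XOR 1011 = 0011
  pos 8: 1110 XOR 1011 = 0101
  pos 9: 1010 XOR 1011 = 0001
Remainder (last 3 bits) = 010. This is the CRC / FCS.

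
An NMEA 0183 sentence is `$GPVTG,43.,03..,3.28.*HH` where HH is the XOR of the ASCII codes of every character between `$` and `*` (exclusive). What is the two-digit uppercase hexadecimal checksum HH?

XOR the ASCII codes of the payload characters:
  'G' = 0x47 → acc = 0x47
  'P' = 0x50 → acc = 0x17
  'V' = 0x56 → acc = 0x41
  'T' = 0x54 → acc = 0x15
  'G' = 0x47 → acc = 0x52
  ',' = 0x2C → acc = 0x7E
  '4' = 0x34 → acc = 0x4A
  '3' = 0x33 → acc = 0x79
  '.' = 0x2E → acc = 0x57
  ',' = 0x2C → acc = 0x7B
  '0' = 0x30 → acc = 0x4B
  '3' = 0x33 → acc = 0x78
  '.' = 0x2E → acc = 0x56
  '.' = 0x2E → acc = 0x78
  ',' = 0x2C → acc = 0x54
  '3' = 0x33 → acc = 0x67
  '.' = 0x2E → acc = 0x49
  '2' = 0x32 → acc = 0x7B
  '8' = 0x38 → acc = 0x43
  '.' = 0x2E → acc = 0x6D
Checksum = 0x6D.

6D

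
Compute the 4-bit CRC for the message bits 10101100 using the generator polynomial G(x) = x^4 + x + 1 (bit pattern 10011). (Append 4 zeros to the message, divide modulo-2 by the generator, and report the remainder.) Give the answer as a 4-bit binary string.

0011

Append 4 zeros: 101011000000. Divide by 10011 (XOR where the leading bit is 1):
  pos 0: 10101 XOR 10011 = 00110
  pos 2: 11010 XOR 10011 = 01001
  pos 3: 10010 XOR 10011 = 00001
  pos 7: 10000 XOR 10011 = 00011
Remainder (last 4 bits) = 0011. This is the CRC / FCS.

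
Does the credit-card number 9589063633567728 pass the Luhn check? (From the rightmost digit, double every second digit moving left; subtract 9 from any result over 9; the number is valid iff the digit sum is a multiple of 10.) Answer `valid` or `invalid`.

invalid

From the right, keep odd positions and double even positions (subtract 9 from any doubled value over 9):
  doubled (positions 2,4,...): 4 5 1 6 6 0 7 9 → sum 38
  kept (positions 1,3,...): 8 7 6 3 6 6 9 5 → sum 50
Total = 88.
88 mod 10 = 8, so the number is invalid.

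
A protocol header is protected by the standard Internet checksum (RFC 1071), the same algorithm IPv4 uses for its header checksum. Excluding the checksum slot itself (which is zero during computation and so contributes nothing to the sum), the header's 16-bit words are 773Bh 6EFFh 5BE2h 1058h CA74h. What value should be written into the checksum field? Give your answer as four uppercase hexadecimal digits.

One's-complement addition (fold any carry out of bit 15 back into bit 0):
  0x773B + 0x6EFF = 0x0E63A
  0xE63A + 0x5BE2 = 0x1421C → wrap carry → 0x421D
  0x421D + 0x1058 = 0x05275
  0x5275 + 0xCA74 = 0x11CE9 → wrap carry → 0x1CEA
One's-complement sum = 0x1CEA.
Checksum = ~0x1CEA & 0xFFFF = 0xE315.

E315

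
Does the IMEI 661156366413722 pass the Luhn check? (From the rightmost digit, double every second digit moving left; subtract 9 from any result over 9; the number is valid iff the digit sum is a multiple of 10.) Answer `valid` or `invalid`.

From the right, keep odd positions and double even positions (subtract 9 from any doubled value over 9):
  doubled (positions 2,4,...): 4 6 8 3 3 2 3 → sum 29
  kept (positions 1,3,...): 2 7 1 6 3 5 1 6 → sum 31
Total = 60.
60 mod 10 = 0, so the number is valid.

valid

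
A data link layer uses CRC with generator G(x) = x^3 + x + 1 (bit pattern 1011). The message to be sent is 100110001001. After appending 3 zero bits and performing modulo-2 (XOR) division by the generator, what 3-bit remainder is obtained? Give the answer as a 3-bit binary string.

Append 3 zeros: 100110001001000. Divide by 1011 (XOR where the leading bit is 1):
  pos 0: 1001 XOR 1011 = 0010
  pos 2: 1010 XOR 1011 = 0001
  pos 5: 1001 XOR 1011 = 0010
  pos 7: 1000 XOR 1011 = 0011
  pos 9: 1110 XOR 1011 = 0101
  pos 10: 1010 XOR 1011 = 0001
Remainder (last 3 bits) = 010. This is the CRC / FCS.

010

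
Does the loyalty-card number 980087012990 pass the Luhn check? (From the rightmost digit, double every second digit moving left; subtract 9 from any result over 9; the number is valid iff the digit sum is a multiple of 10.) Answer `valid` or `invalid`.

From the right, keep odd positions and double even positions (subtract 9 from any doubled value over 9):
  doubled (positions 2,4,...): 9 4 0 7 0 9 → sum 29
  kept (positions 1,3,...): 0 9 1 7 0 8 → sum 25
Total = 54.
54 mod 10 = 4, so the number is invalid.

invalid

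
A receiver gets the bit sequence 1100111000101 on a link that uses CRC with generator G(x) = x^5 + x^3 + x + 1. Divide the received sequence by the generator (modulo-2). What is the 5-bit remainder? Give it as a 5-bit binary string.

Modulo-2 division of 1100111000101 by 101011:
  pos 0: 110011 XOR 101011 = 011000
  pos 1: 110001 XOR 101011 = 011010
  pos 2: 110100 XOR 101011 = 011111
  pos 3: 111110 XOR 101011 = 010101
  pos 4: 101010 XOR 101011 = 000001
Remainder = 01101 (nonzero — an error is detected).

01101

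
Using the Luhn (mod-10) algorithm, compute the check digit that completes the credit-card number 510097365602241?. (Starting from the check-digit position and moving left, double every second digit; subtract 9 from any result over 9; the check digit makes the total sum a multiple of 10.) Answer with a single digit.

1

Partial digits right→left: 1 4 2 2 0 6 5 6 3 7 9 0 0 1 5
Double every second digit counting from the check-digit position (so the 1st, 3rd, 5th, ... of the partial from the right).
  doubled (with −9 where >9): 2 4 0 1 6 9 0 1 → sum 23
  kept as-is: 4 2 6 6 7 0 1 → sum 26
Total = 23 + 26 = 49.
Check digit = (10 − (49 mod 10)) mod 10 = 1.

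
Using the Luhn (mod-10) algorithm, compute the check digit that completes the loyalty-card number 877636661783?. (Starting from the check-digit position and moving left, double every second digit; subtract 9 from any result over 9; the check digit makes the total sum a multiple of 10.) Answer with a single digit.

Partial digits right→left: 3 8 7 1 6 6 6 3 6 7 7 8
Double every second digit counting from the check-digit position (so the 1st, 3rd, 5th, ... of the partial from the right).
  doubled (with −9 where >9): 6 5 3 3 3 5 → sum 25
  kept as-is: 8 1 6 3 7 8 → sum 33
Total = 25 + 33 = 58.
Check digit = (10 − (58 mod 10)) mod 10 = 2.

2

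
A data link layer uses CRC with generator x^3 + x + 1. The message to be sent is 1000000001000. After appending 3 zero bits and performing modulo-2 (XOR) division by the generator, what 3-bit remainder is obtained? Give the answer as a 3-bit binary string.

Append 3 zeros: 1000000001000000. Divide by 1011 (XOR where the leading bit is 1):
  pos 0: 1000 XOR 1011 = 0011
  pos 2: 1100 XOR 1011 = 0111
  pos 3: 1110 XOR 1011 = 0101
  pos 4: 1010 XOR 1011 = 0001
  pos 7: 1010 XOR 1011 = 0001
  pos 10: 1000 XOR 1011 = 0011
  pos 12: 1100 XOR 1011 = 0111
Remainder (last 3 bits) = 111. This is the CRC / FCS.

111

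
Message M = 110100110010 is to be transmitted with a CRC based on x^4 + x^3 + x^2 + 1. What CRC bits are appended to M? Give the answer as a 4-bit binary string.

Append 4 zeros: 1101001100100000. Divide by 11101 (XOR where the leading bit is 1):
  pos 0: 11010 XOR 11101 = 00111
  pos 2: 11101 XOR 11101 = 00000
  pos 7: 10010 XOR 11101 = 01111
  pos 8: 11110 XOR 11101 = 00011
  pos 11: 11000 XOR 11101 = 00101
Remainder (last 4 bits) = 0101. This is the CRC / FCS.

0101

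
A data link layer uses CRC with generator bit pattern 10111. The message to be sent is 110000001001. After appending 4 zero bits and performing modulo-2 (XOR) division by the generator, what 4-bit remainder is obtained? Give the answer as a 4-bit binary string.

0101

Append 4 zeros: 1100000010010000. Divide by 10111 (XOR where the leading bit is 1):
  pos 0: 11000 XOR 10111 = 01111
  pos 1: 11110 XOR 10111 = 01001
  pos 2: 10010 XOR 10111 = 00101
  pos 4: 10101 XOR 10111 = 00010
  pos 7: 10001 XOR 10111 = 00110
  pos 9: 11000 XOR 10111 = 01111
  pos 10: 11110 XOR 10111 = 01001
  pos 11: 10010 XOR 10111 = 00101
Remainder (last 4 bits) = 0101. This is the CRC / FCS.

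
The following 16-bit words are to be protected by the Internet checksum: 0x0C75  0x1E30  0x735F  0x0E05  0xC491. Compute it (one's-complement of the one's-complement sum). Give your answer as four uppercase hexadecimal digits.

8F64

One's-complement addition (fold any carry out of bit 15 back into bit 0):
  0x0C75 + 0x1E30 = 0x02AA5
  0x2AA5 + 0x735F = 0x09E04
  0x9E04 + 0x0E05 = 0x0AC09
  0xAC09 + 0xC491 = 0x1709A → wrap carry → 0x709B
One's-complement sum = 0x709B.
Checksum = ~0x709B & 0xFFFF = 0x8F64.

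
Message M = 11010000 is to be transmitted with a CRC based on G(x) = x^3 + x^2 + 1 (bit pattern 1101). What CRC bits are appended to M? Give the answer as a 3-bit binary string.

000

Append 3 zeros: 11010000000. Divide by 1101 (XOR where the leading bit is 1):
  pos 0: 1101 XOR 1101 = 0000
Remainder (last 3 bits) = 000. This is the CRC / FCS.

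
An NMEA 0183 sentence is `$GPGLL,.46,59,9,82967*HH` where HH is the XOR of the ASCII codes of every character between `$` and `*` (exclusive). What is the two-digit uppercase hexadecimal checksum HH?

XOR the ASCII codes of the payload characters:
  'G' = 0x47 → acc = 0x47
  'P' = 0x50 → acc = 0x17
  'G' = 0x47 → acc = 0x50
  'L' = 0x4C → acc = 0x1C
  'L' = 0x4C → acc = 0x50
  ',' = 0x2C → acc = 0x7C
  '.' = 0x2E → acc = 0x52
  '4' = 0x34 → acc = 0x66
  '6' = 0x36 → acc = 0x50
  ',' = 0x2C → acc = 0x7C
  '5' = 0x35 → acc = 0x49
  '9' = 0x39 → acc = 0x70
  ',' = 0x2C → acc = 0x5C
  '9' = 0x39 → acc = 0x65
  ',' = 0x2C → acc = 0x49
  '8' = 0x38 → acc = 0x71
  '2' = 0x32 → acc = 0x43
  '9' = 0x39 → acc = 0x7A
  '6' = 0x36 → acc = 0x4C
  '7' = 0x37 → acc = 0x7B
Checksum = 0x7B.

7B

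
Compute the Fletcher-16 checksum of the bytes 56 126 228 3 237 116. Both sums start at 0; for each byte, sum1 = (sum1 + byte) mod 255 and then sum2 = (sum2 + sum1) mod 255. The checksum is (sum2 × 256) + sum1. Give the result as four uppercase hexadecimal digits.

B601

Running sums (mod 255):
  after byte 0 (56): sum1=56, sum2=56
  after byte 1 (126): sum1=182, sum2=238
  after byte 2 (228): sum1=155, sum2=138
  after byte 3 (3): sum1=158, sum2=41
  after byte 4 (237): sum1=140, sum2=181
  after byte 5 (116): sum1=1, sum2=182
Checksum = sum2·256 + sum1 = 182·256 + 1 = 46593 = 0xB601.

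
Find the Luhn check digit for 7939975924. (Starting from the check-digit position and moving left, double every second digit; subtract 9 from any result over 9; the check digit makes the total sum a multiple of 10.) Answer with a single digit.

Partial digits right→left: 4 2 9 5 7 9 9 3 9 7
Double every second digit counting from the check-digit position (so the 1st, 3rd, 5th, ... of the partial from the right).
  doubled (with −9 where >9): 8 9 5 9 9 → sum 40
  kept as-is: 2 5 9 3 7 → sum 26
Total = 40 + 26 = 66.
Check digit = (10 − (66 mod 10)) mod 10 = 4.

4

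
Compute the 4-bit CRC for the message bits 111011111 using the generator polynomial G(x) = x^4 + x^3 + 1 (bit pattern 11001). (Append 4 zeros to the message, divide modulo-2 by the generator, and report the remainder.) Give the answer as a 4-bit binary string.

0000

Append 4 zeros: 1110111110000. Divide by 11001 (XOR where the leading bit is 1):
  pos 0: 11101 XOR 11001 = 00100
  pos 2: 10011 XOR 11001 = 01010
  pos 3: 10101 XOR 11001 = 01100
  pos 4: 11001 XOR 11001 = 00000
Remainder (last 4 bits) = 0000. This is the CRC / FCS.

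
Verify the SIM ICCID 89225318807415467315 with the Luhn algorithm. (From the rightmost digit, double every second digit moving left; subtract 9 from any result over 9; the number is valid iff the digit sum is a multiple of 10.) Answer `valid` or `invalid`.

From the right, keep odd positions and double even positions (subtract 9 from any doubled value over 9):
  doubled (positions 2,4,...): 2 5 8 2 5 7 2 1 4 7 → sum 43
  kept (positions 1,3,...): 5 3 6 5 4 0 8 3 2 9 → sum 45
Total = 88.
88 mod 10 = 8, so the number is invalid.

invalid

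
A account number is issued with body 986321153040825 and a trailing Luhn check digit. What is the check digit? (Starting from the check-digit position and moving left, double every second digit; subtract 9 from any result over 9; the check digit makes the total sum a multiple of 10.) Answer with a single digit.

1

Partial digits right→left: 5 2 8 0 4 0 3 5 1 1 2 3 6 8 9
Double every second digit counting from the check-digit position (so the 1st, 3rd, 5th, ... of the partial from the right).
  doubled (with −9 where >9): 1 7 8 6 2 4 3 9 → sum 40
  kept as-is: 2 0 0 5 1 3 8 → sum 19
Total = 40 + 19 = 59.
Check digit = (10 − (59 mod 10)) mod 10 = 1.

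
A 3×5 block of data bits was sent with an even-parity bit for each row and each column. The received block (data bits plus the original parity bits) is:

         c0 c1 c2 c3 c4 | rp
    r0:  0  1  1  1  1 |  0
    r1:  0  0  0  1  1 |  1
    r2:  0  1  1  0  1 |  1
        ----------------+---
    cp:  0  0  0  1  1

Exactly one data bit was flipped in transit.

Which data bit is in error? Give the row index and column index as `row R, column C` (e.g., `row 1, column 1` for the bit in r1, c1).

row 1, column 3

Recompute each row's even parity and compare to rp:
  r0: data parity 0, sent rp 0 → ok
  r1: data parity 0, sent rp 1 → mismatch
  r2: data parity 1, sent rp 1 → ok
Recompute each column's even parity and compare to cp:
  c0: data parity 0, sent cp 0 → ok
  c1: data parity 0, sent cp 0 → ok
  c2: data parity 0, sent cp 0 → ok
  c3: data parity 0, sent cp 1 → mismatch
  c4: data parity 1, sent cp 1 → ok
Exactly one row (r1) and one column (c3) fail → the flipped bit is at their intersection.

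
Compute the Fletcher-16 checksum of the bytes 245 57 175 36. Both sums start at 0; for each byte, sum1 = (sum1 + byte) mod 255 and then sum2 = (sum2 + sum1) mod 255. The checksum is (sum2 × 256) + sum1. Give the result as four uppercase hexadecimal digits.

0703

Running sums (mod 255):
  after byte 0 (245): sum1=245, sum2=245
  after byte 1 (57): sum1=47, sum2=37
  after byte 2 (175): sum1=222, sum2=4
  after byte 3 (36): sum1=3, sum2=7
Checksum = sum2·256 + sum1 = 7·256 + 3 = 1795 = 0x0703.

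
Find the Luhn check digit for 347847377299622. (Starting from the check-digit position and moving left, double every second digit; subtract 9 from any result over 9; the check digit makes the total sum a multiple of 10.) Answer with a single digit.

Partial digits right→left: 2 2 6 9 9 2 7 7 3 7 4 8 7 4 3
Double every second digit counting from the check-digit position (so the 1st, 3rd, 5th, ... of the partial from the right).
  doubled (with −9 where >9): 4 3 9 5 6 8 5 6 → sum 46
  kept as-is: 2 9 2 7 7 8 4 → sum 39
Total = 46 + 39 = 85.
Check digit = (10 − (85 mod 10)) mod 10 = 5.

5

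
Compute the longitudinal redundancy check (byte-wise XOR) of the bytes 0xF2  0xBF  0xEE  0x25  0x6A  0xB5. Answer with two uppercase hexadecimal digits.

XOR the bytes together:
  start with 0xF2
  0xF2 ⊕ 0xBF = 0x4D
  0x4D ⊕ 0xEE = 0xA3
  0xA3 ⊕ 0x25 = 0x86
  0x86 ⊕ 0x6A = 0xEC
  0xEC ⊕ 0xB5 = 0x59

59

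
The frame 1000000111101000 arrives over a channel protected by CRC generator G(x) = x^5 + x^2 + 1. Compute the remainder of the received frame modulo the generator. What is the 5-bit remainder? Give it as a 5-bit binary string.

Modulo-2 division of 1000000111101000 by 100101:
  pos 0: 100000 XOR 100101 = 000101
  pos 3: 101011 XOR 100101 = 001110
  pos 5: 111011 XOR 100101 = 011110
  pos 6: 111100 XOR 100101 = 011001
  pos 7: 110011 XOR 100101 = 010110
  pos 8: 101100 XOR 100101 = 001001
  pos 10: 100100 XOR 100101 = 000001
Remainder = 00001 (nonzero — an error is detected).

00001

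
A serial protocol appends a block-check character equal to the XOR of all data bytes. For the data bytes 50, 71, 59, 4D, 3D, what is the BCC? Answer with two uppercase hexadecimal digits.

08

XOR the bytes together:
  start with 0x50
  0x50 ⊕ 0x71 = 0x21
  0x21 ⊕ 0x59 = 0x78
  0x78 ⊕ 0x4D = 0x35
  0x35 ⊕ 0x3D = 0x08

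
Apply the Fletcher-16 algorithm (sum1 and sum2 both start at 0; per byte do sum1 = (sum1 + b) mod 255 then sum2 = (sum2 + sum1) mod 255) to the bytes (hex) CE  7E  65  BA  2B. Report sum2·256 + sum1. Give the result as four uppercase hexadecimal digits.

Running sums (mod 255):
  after byte 0 (CE): sum1=206, sum2=206
  after byte 1 (7E): sum1=77, sum2=28
  after byte 2 (65): sum1=178, sum2=206
  after byte 3 (BA): sum1=109, sum2=60
  after byte 4 (2B): sum1=152, sum2=212
Checksum = sum2·256 + sum1 = 212·256 + 152 = 54424 = 0xD498.

D498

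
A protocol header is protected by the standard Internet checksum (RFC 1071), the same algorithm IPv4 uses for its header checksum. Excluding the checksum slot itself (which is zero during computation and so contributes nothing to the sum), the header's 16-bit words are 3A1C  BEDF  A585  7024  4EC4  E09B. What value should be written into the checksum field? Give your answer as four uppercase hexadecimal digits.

One's-complement addition (fold any carry out of bit 15 back into bit 0):
  0x3A1C + 0xBEDF = 0x0F8FB
  0xF8FB + 0xA585 = 0x19E80 → wrap carry → 0x9E81
  0x9E81 + 0x7024 = 0x10EA5 → wrap carry → 0x0EA6
  0x0EA6 + 0x4EC4 = 0x05D6A
  0x5D6A + 0xE09B = 0x13E05 → wrap carry → 0x3E06
One's-complement sum = 0x3E06.
Checksum = ~0x3E06 & 0xFFFF = 0xC1F9.

C1F9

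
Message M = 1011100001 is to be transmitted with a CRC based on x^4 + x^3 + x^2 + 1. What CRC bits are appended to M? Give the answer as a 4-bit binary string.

Append 4 zeros: 10111000010000. Divide by 11101 (XOR where the leading bit is 1):
  pos 0: 10111 XOR 11101 = 01010
  pos 1: 10100 XOR 11101 = 01001
  pos 2: 10010 XOR 11101 = 01111
  pos 3: 11110 XOR 11101 = 00011
  pos 6: 11010 XOR 11101 = 00111
  pos 8: 11100 XOR 11101 = 00001
Remainder (last 4 bits) = 0010. This is the CRC / FCS.

0010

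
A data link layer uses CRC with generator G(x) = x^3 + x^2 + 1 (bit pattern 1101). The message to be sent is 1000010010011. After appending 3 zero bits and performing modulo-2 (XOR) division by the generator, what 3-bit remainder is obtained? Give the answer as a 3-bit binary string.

100

Append 3 zeros: 1000010010011000. Divide by 1101 (XOR where the leading bit is 1):
  pos 0: 1000 XOR 1101 = 0101
  pos 1: 1010 XOR 1101 = 0111
  pos 2: 1111 XOR 1101 = 0010
  pos 4: 1000 XOR 1101 = 0101
  pos 5: 1011 XOR 1101 = 0110
  pos 6: 1100 XOR 1101 = 0001
  pos 9: 1011 XOR 1101 = 0110
  pos 10: 1100 XOR 1101 = 0001
Remainder (last 3 bits) = 100. This is the CRC / FCS.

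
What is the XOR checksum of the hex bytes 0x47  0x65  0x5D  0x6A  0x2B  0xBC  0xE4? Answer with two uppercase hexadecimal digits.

XOR the bytes together:
  start with 0x47
  0x47 ⊕ 0x65 = 0x22
  0x22 ⊕ 0x5D = 0x7F
  0x7F ⊕ 0x6A = 0x15
  0x15 ⊕ 0x2B = 0x3E
  0x3E ⊕ 0xBC = 0x82
  0x82 ⊕ 0xE4 = 0x66

66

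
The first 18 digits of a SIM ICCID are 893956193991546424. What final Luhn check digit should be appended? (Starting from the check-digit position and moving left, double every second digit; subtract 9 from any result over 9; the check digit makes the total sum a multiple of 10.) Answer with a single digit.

3

Partial digits right→left: 4 2 4 6 4 5 1 9 9 3 9 1 6 5 9 3 9 8
Double every second digit counting from the check-digit position (so the 1st, 3rd, 5th, ... of the partial from the right).
  doubled (with −9 where >9): 8 8 8 2 9 9 3 9 9 → sum 65
  kept as-is: 2 6 5 9 3 1 5 3 8 → sum 42
Total = 65 + 42 = 107.
Check digit = (10 − (107 mod 10)) mod 10 = 3.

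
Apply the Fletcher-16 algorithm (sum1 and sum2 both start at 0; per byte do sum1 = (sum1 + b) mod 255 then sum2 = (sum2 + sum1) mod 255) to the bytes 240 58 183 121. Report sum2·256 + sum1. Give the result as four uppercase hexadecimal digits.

Running sums (mod 255):
  after byte 0 (240): sum1=240, sum2=240
  after byte 1 (58): sum1=43, sum2=28
  after byte 2 (183): sum1=226, sum2=254
  after byte 3 (121): sum1=92, sum2=91
Checksum = sum2·256 + sum1 = 91·256 + 92 = 23388 = 0x5B5C.

5B5C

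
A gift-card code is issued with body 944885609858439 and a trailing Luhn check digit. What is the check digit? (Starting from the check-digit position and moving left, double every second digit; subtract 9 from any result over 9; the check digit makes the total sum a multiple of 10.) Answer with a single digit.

0

Partial digits right→left: 9 3 4 8 5 8 9 0 6 5 8 8 4 4 9
Double every second digit counting from the check-digit position (so the 1st, 3rd, 5th, ... of the partial from the right).
  doubled (with −9 where >9): 9 8 1 9 3 7 8 9 → sum 54
  kept as-is: 3 8 8 0 5 8 4 → sum 36
Total = 54 + 36 = 90.
Check digit = (10 − (90 mod 10)) mod 10 = 0.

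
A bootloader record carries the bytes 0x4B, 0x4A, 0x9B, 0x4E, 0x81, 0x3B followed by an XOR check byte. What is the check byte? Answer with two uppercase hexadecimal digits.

XOR the bytes together:
  start with 0x4B
  0x4B ⊕ 0x4A = 0x01
  0x01 ⊕ 0x9B = 0x9A
  0x9A ⊕ 0x4E = 0xD4
  0xD4 ⊕ 0x81 = 0x55
  0x55 ⊕ 0x3B = 0x6E

6E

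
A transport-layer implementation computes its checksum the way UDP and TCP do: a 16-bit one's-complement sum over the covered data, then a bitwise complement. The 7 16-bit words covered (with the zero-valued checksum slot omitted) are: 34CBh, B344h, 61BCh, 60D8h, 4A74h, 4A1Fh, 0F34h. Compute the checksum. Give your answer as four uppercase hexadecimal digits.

One's-complement addition (fold any carry out of bit 15 back into bit 0):
  0x34CB + 0xB344 = 0x0E80F
  0xE80F + 0x61BC = 0x149CB → wrap carry → 0x49CC
  0x49CC + 0x60D8 = 0x0AAA4
  0xAAA4 + 0x4A74 = 0x0F518
  0xF518 + 0x4A1F = 0x13F37 → wrap carry → 0x3F38
  0x3F38 + 0x0F34 = 0x04E6C
One's-complement sum = 0x4E6C.
Checksum = ~0x4E6C & 0xFFFF = 0xB193.

B193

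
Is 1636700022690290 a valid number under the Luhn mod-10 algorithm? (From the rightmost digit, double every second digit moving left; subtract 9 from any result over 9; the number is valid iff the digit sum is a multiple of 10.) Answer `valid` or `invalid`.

From the right, keep odd positions and double even positions (subtract 9 from any doubled value over 9):
  doubled (positions 2,4,...): 9 0 3 4 0 5 6 2 → sum 29
  kept (positions 1,3,...): 0 2 9 2 0 0 6 6 → sum 25
Total = 54.
54 mod 10 = 4, so the number is invalid.

invalid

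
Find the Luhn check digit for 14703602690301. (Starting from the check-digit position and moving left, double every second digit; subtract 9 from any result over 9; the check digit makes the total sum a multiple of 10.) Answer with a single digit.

Partial digits right→left: 1 0 3 0 9 6 2 0 6 3 0 7 4 1
Double every second digit counting from the check-digit position (so the 1st, 3rd, 5th, ... of the partial from the right).
  doubled (with −9 where >9): 2 6 9 4 3 0 8 → sum 32
  kept as-is: 0 0 6 0 3 7 1 → sum 17
Total = 32 + 17 = 49.
Check digit = (10 − (49 mod 10)) mod 10 = 1.

1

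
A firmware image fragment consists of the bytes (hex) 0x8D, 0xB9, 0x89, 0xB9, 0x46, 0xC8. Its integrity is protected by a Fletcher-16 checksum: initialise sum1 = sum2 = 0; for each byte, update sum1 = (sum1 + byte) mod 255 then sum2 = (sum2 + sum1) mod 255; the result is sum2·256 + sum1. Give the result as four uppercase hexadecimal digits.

Running sums (mod 255):
  after byte 0 (0x8D): sum1=141, sum2=141
  after byte 1 (0xB9): sum1=71, sum2=212
  after byte 2 (0x89): sum1=208, sum2=165
  after byte 3 (0xB9): sum1=138, sum2=48
  after byte 4 (0x46): sum1=208, sum2=1
  after byte 5 (0xC8): sum1=153, sum2=154
Checksum = sum2·256 + sum1 = 154·256 + 153 = 39577 = 0x9A99.

9A99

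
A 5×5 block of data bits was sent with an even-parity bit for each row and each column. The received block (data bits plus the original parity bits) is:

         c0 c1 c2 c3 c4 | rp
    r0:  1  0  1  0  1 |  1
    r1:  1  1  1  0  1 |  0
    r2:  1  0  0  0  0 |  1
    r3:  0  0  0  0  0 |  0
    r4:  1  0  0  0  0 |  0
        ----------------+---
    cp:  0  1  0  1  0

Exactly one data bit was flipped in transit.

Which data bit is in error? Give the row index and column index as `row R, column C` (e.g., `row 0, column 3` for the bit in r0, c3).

row 4, column 3

Recompute each row's even parity and compare to rp:
  r0: data parity 1, sent rp 1 → ok
  r1: data parity 0, sent rp 0 → ok
  r2: data parity 1, sent rp 1 → ok
  r3: data parity 0, sent rp 0 → ok
  r4: data parity 1, sent rp 0 → mismatch
Recompute each column's even parity and compare to cp:
  c0: data parity 0, sent cp 0 → ok
  c1: data parity 1, sent cp 1 → ok
  c2: data parity 0, sent cp 0 → ok
  c3: data parity 0, sent cp 1 → mismatch
  c4: data parity 0, sent cp 0 → ok
Exactly one row (r4) and one column (c3) fail → the flipped bit is at their intersection.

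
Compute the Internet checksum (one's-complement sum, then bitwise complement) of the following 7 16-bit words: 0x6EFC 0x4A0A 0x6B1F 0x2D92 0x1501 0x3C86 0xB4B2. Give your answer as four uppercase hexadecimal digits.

One's-complement addition (fold any carry out of bit 15 back into bit 0):
  0x6EFC + 0x4A0A = 0x0B906
  0xB906 + 0x6B1F = 0x12425 → wrap carry → 0x2426
  0x2426 + 0x2D92 = 0x051B8
  0x51B8 + 0x1501 = 0x066B9
  0x66B9 + 0x3C86 = 0x0A33F
  0xA33F + 0xB4B2 = 0x157F1 → wrap carry → 0x57F2
One's-complement sum = 0x57F2.
Checksum = ~0x57F2 & 0xFFFF = 0xA80D.

A80D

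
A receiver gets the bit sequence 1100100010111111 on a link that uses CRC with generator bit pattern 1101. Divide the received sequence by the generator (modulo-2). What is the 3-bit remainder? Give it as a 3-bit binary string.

Modulo-2 division of 1100100010111111 by 1101:
  pos 0: 1100 XOR 1101 = 0001
  pos 3: 1100 XOR 1101 = 0001
  pos 6: 1010 XOR 1101 = 0111
  pos 7: 1111 XOR 1101 = 0010
  pos 9: 1011 XOR 1101 = 0110
  pos 10: 1101 XOR 1101 = 0000
Remainder = 011 (nonzero — an error is detected).

011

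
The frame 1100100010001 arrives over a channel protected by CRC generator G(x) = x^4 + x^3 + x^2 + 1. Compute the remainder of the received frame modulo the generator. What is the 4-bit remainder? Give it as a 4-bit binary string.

Modulo-2 division of 1100100010001 by 11101:
  pos 0: 11001 XOR 11101 = 00100
  pos 2: 10000 XOR 11101 = 01101
  pos 3: 11010 XOR 11101 = 00111
  pos 5: 11110 XOR 11101 = 00011
  pos 8: 11001 XOR 11101 = 00100
Remainder = 0100 (nonzero — an error is detected).

0100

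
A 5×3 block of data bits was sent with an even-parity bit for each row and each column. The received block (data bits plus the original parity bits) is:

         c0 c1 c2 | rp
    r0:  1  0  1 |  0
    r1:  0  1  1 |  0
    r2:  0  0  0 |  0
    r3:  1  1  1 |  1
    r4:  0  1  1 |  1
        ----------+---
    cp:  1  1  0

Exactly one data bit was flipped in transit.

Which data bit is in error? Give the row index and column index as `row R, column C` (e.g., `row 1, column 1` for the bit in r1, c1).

Recompute each row's even parity and compare to rp:
  r0: data parity 0, sent rp 0 → ok
  r1: data parity 0, sent rp 0 → ok
  r2: data parity 0, sent rp 0 → ok
  r3: data parity 1, sent rp 1 → ok
  r4: data parity 0, sent rp 1 → mismatch
Recompute each column's even parity and compare to cp:
  c0: data parity 0, sent cp 1 → mismatch
  c1: data parity 1, sent cp 1 → ok
  c2: data parity 0, sent cp 0 → ok
Exactly one row (r4) and one column (c0) fail → the flipped bit is at their intersection.

row 4, column 0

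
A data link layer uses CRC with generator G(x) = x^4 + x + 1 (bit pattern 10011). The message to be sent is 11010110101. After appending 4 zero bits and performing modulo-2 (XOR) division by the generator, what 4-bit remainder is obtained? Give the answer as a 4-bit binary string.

Append 4 zeros: 110101101010000. Divide by 10011 (XOR where the leading bit is 1):
  pos 0: 11010 XOR 10011 = 01001
  pos 1: 10011 XOR 10011 = 00000
  pos 6: 10101 XOR 10011 = 00110
  pos 8: 11000 XOR 10011 = 01011
  pos 9: 10110 XOR 10011 = 00101
Remainder (last 4 bits) = 1010. This is the CRC / FCS.

1010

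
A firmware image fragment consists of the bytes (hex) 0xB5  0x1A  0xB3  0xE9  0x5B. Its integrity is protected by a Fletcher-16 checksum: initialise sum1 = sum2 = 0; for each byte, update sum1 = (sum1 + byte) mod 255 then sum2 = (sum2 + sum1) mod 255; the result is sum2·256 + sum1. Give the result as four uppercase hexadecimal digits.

3FC8

Running sums (mod 255):
  after byte 0 (0xB5): sum1=181, sum2=181
  after byte 1 (0x1A): sum1=207, sum2=133
  after byte 2 (0xB3): sum1=131, sum2=9
  after byte 3 (0xE9): sum1=109, sum2=118
  after byte 4 (0x5B): sum1=200, sum2=63
Checksum = sum2·256 + sum1 = 63·256 + 200 = 16328 = 0x3FC8.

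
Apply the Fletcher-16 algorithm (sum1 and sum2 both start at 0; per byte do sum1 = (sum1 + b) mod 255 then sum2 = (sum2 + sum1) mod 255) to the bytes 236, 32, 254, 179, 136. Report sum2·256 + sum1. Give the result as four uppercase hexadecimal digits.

Running sums (mod 255):
  after byte 0 (236): sum1=236, sum2=236
  after byte 1 (32): sum1=13, sum2=249
  after byte 2 (254): sum1=12, sum2=6
  after byte 3 (179): sum1=191, sum2=197
  after byte 4 (136): sum1=72, sum2=14
Checksum = sum2·256 + sum1 = 14·256 + 72 = 3656 = 0x0E48.

0E48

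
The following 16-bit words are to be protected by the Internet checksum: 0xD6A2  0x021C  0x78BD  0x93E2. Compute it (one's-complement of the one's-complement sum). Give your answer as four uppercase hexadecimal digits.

One's-complement addition (fold any carry out of bit 15 back into bit 0):
  0xD6A2 + 0x021C = 0x0D8BE
  0xD8BE + 0x78BD = 0x1517B → wrap carry → 0x517C
  0x517C + 0x93E2 = 0x0E55E
One's-complement sum = 0xE55E.
Checksum = ~0xE55E & 0xFFFF = 0x1AA1.

1AA1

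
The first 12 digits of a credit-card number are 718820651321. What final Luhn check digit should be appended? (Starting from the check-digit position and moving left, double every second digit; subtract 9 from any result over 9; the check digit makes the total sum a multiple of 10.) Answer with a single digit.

6

Partial digits right→left: 1 2 3 1 5 6 0 2 8 8 1 7
Double every second digit counting from the check-digit position (so the 1st, 3rd, 5th, ... of the partial from the right).
  doubled (with −9 where >9): 2 6 1 0 7 2 → sum 18
  kept as-is: 2 1 6 2 8 7 → sum 26
Total = 18 + 26 = 44.
Check digit = (10 − (44 mod 10)) mod 10 = 6.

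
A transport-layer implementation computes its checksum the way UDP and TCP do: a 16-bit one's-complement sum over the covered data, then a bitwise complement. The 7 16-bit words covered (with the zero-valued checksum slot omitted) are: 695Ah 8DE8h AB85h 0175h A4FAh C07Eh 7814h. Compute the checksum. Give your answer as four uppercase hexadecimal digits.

One's-complement addition (fold any carry out of bit 15 back into bit 0):
  0x695A + 0x8DE8 = 0x0F742
  0xF742 + 0xAB85 = 0x1A2C7 → wrap carry → 0xA2C8
  0xA2C8 + 0x0175 = 0x0A43D
  0xA43D + 0xA4FA = 0x14937 → wrap carry → 0x4938
  0x4938 + 0xC07E = 0x109B6 → wrap carry → 0x09B7
  0x09B7 + 0x7814 = 0x081CB
One's-complement sum = 0x81CB.
Checksum = ~0x81CB & 0xFFFF = 0x7E34.

7E34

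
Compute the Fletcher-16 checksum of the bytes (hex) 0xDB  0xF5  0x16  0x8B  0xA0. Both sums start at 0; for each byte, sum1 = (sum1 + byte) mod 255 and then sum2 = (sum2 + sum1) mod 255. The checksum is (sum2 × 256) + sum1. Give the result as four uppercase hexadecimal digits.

Running sums (mod 255):
  after byte 0 (0xDB): sum1=219, sum2=219
  after byte 1 (0xF5): sum1=209, sum2=173
  after byte 2 (0x16): sum1=231, sum2=149
  after byte 3 (0x8B): sum1=115, sum2=9
  after byte 4 (0xA0): sum1=20, sum2=29
Checksum = sum2·256 + sum1 = 29·256 + 20 = 7444 = 0x1D14.

1D14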